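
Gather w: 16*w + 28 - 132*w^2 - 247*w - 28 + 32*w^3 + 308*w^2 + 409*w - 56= 32*w^3 + 176*w^2 + 178*w - 56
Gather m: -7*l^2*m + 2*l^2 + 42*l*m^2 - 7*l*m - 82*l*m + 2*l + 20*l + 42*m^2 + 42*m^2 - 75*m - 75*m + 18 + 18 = 2*l^2 + 22*l + m^2*(42*l + 84) + m*(-7*l^2 - 89*l - 150) + 36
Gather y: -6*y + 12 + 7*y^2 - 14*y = 7*y^2 - 20*y + 12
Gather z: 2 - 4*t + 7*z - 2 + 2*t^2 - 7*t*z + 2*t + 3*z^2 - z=2*t^2 - 2*t + 3*z^2 + z*(6 - 7*t)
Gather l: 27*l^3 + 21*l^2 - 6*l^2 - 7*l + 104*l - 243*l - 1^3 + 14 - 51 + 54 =27*l^3 + 15*l^2 - 146*l + 16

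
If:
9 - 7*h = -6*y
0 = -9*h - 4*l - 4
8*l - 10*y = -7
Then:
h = 42/89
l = -367/178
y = -169/178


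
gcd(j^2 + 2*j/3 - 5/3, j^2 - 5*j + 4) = j - 1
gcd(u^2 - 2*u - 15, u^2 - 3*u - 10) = u - 5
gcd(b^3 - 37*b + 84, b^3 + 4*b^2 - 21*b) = b^2 + 4*b - 21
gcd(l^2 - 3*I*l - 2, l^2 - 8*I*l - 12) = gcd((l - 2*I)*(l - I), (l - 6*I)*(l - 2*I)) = l - 2*I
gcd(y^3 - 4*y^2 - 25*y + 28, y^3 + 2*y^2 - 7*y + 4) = y^2 + 3*y - 4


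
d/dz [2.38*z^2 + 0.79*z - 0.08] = 4.76*z + 0.79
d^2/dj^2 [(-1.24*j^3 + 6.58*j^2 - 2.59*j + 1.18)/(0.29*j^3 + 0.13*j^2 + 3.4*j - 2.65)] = (2.22044604925031e-16*j^7 + 1.200252*j^6 + 6.028926*j^5 - 49.757562*j^4 + 41.186054*j^3 + 63.850812*j^2 - 49.03059*j + 73.83892)/(0.024389*j^9 + 0.032799*j^8 + 0.872523*j^7 + 0.102682*j^6 + 9.63015*j^5 - 11.303355*j^4 + 38.385775*j^3 - 89.163225*j^2 + 71.6295*j - 18.609625)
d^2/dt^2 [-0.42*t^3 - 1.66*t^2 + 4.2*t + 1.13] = -2.52*t - 3.32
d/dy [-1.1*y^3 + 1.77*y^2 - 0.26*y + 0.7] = -3.3*y^2 + 3.54*y - 0.26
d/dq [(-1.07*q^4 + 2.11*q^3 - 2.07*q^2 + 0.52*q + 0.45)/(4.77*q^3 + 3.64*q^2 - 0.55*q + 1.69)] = (-5.1039*q^6 - 7.7896*q^5 + 19.3198*q^4 - 14.515*q^3 + 3.5039*q^2 - 10.2726*q + 1.1263)/(22.7529*q^6 + 34.7256*q^5 + 8.0026*q^4 + 12.1186*q^3 + 12.6057*q^2 - 1.859*q + 2.8561)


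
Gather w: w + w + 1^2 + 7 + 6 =2*w + 14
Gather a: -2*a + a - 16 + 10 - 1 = -a - 7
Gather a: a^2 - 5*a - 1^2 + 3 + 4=a^2 - 5*a + 6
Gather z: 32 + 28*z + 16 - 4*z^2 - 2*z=-4*z^2 + 26*z + 48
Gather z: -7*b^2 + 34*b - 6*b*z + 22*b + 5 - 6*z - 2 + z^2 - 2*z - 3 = -7*b^2 + 56*b + z^2 + z*(-6*b - 8)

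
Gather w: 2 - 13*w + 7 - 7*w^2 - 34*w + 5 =-7*w^2 - 47*w + 14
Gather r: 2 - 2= 0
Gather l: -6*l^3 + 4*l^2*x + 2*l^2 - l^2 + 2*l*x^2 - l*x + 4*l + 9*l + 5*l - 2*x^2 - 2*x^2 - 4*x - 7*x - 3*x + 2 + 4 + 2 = -6*l^3 + l^2*(4*x + 1) + l*(2*x^2 - x + 18) - 4*x^2 - 14*x + 8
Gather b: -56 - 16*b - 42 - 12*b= -28*b - 98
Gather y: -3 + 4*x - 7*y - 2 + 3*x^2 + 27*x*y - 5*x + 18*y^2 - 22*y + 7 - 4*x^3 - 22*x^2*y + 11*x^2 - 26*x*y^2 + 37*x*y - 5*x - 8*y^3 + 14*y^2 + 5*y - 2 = -4*x^3 + 14*x^2 - 6*x - 8*y^3 + y^2*(32 - 26*x) + y*(-22*x^2 + 64*x - 24)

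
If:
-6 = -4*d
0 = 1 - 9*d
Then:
No Solution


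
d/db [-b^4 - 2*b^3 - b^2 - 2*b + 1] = -4*b^3 - 6*b^2 - 2*b - 2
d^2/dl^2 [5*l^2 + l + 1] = 10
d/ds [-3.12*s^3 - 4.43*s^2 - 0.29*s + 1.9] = -9.36*s^2 - 8.86*s - 0.29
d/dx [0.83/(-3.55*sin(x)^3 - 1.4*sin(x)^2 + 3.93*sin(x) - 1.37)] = (8.8395*sin(x)^2 + 2.324*sin(x) - 3.2619)*cos(x)/(3.55*sin(x)^3 + 1.4*sin(x)^2 - 3.93*sin(x) + 1.37)^2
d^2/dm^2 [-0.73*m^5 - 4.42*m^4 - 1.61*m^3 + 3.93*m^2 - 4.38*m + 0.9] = -14.6*m^3 - 53.04*m^2 - 9.66*m + 7.86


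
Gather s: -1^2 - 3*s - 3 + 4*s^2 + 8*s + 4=4*s^2 + 5*s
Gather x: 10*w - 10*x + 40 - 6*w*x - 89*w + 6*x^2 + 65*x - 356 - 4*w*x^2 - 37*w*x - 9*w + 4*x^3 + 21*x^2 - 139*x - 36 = -88*w + 4*x^3 + x^2*(27 - 4*w) + x*(-43*w - 84) - 352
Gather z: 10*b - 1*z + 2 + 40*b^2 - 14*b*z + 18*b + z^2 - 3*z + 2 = 40*b^2 + 28*b + z^2 + z*(-14*b - 4) + 4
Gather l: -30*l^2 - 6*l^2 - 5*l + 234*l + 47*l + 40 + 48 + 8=-36*l^2 + 276*l + 96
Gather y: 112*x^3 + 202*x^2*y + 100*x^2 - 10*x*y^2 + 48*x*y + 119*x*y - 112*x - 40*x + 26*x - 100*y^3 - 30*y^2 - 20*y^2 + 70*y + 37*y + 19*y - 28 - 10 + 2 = 112*x^3 + 100*x^2 - 126*x - 100*y^3 + y^2*(-10*x - 50) + y*(202*x^2 + 167*x + 126) - 36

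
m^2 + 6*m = m*(m + 6)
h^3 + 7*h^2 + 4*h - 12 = (h - 1)*(h + 2)*(h + 6)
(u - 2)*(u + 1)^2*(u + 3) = u^4 + 3*u^3 - 3*u^2 - 11*u - 6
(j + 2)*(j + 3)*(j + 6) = j^3 + 11*j^2 + 36*j + 36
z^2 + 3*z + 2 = (z + 1)*(z + 2)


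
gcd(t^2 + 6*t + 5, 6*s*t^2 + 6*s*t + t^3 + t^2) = t + 1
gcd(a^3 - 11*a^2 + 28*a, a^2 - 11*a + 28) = a^2 - 11*a + 28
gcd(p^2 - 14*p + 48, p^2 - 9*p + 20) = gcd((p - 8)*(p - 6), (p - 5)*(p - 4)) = 1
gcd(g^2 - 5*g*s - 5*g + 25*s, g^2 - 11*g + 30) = g - 5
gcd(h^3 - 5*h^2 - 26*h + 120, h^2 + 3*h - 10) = h + 5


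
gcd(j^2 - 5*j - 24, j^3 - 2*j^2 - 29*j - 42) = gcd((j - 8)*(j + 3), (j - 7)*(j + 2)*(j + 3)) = j + 3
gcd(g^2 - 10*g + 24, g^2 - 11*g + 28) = g - 4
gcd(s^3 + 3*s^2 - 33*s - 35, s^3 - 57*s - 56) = s^2 + 8*s + 7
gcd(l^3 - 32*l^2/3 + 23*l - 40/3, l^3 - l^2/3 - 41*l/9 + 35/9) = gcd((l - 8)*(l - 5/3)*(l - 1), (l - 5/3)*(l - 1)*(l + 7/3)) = l^2 - 8*l/3 + 5/3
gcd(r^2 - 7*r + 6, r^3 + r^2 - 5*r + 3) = r - 1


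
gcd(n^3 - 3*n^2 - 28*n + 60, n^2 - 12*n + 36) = n - 6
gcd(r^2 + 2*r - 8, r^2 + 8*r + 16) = r + 4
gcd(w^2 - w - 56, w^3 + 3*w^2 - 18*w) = 1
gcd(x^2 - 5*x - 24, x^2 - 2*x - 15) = x + 3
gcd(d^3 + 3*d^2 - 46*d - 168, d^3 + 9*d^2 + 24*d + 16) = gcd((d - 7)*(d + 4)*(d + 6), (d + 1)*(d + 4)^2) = d + 4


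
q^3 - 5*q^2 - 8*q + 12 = (q - 6)*(q - 1)*(q + 2)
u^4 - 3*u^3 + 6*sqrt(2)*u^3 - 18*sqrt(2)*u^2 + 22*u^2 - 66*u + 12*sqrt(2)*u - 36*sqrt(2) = (u - 3)*(u + sqrt(2))*(u + 2*sqrt(2))*(u + 3*sqrt(2))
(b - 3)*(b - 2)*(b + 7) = b^3 + 2*b^2 - 29*b + 42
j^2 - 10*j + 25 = (j - 5)^2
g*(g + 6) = g^2 + 6*g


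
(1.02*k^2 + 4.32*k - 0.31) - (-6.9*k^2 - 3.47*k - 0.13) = 7.92*k^2 + 7.79*k - 0.18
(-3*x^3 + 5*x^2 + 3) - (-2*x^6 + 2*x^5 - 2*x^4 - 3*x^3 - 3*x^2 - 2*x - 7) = 2*x^6 - 2*x^5 + 2*x^4 + 8*x^2 + 2*x + 10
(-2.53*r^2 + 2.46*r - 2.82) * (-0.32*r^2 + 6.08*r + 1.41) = 0.8096*r^4 - 16.1696*r^3 + 12.2919*r^2 - 13.677*r - 3.9762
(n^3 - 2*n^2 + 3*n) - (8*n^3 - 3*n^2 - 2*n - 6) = -7*n^3 + n^2 + 5*n + 6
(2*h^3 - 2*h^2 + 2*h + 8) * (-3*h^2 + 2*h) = -6*h^5 + 10*h^4 - 10*h^3 - 20*h^2 + 16*h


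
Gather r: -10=-10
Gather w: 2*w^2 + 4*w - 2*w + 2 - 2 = 2*w^2 + 2*w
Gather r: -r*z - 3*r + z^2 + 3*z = r*(-z - 3) + z^2 + 3*z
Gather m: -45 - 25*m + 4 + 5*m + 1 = -20*m - 40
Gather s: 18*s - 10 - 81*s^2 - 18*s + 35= 25 - 81*s^2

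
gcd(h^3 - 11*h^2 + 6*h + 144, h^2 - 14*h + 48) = h^2 - 14*h + 48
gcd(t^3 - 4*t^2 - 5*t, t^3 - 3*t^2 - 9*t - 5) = t^2 - 4*t - 5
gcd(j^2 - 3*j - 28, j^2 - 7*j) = j - 7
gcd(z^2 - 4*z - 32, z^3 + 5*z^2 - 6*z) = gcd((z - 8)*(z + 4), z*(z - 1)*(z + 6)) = 1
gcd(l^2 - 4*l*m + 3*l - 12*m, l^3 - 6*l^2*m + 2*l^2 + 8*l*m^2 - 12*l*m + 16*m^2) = l - 4*m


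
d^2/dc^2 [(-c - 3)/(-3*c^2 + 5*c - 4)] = 2*((c + 3)*(6*c - 5)^2 - (9*c + 4)*(3*c^2 - 5*c + 4))/(3*c^2 - 5*c + 4)^3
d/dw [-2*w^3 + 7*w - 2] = 7 - 6*w^2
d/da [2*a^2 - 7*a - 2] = 4*a - 7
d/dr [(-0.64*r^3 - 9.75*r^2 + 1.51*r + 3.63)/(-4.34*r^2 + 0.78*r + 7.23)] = (2.7776*r^4 - 0.998400000000004*r^3 - 14.9332*r^2 - 109.4766*r + 8.0859)/(18.8356*r^4 - 6.7704*r^3 - 62.148*r^2 + 11.2788*r + 52.2729)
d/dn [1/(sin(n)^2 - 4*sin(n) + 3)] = 2*(2 - sin(n))*cos(n)/(sin(n)^2 - 4*sin(n) + 3)^2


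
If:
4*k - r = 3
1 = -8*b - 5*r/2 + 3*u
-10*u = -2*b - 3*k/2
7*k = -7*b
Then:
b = -130/43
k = 130/43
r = 391/43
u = -13/86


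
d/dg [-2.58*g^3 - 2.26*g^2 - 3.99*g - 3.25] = -7.74*g^2 - 4.52*g - 3.99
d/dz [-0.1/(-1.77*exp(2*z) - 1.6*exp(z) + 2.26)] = (-0.354*exp(z) - 0.16)*exp(z)/(1.77*exp(2*z) + 1.6*exp(z) - 2.26)^2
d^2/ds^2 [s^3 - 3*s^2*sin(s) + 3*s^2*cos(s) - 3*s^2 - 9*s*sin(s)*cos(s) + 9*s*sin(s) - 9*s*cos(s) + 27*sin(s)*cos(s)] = -3*sqrt(2)*s^2*cos(s + pi/4) - 21*s*sin(s) + 18*s*sin(2*s) - 3*s*cos(s) + 6*s + 12*sin(s) - 54*sin(2*s) + 24*cos(s) - 18*cos(2*s) - 6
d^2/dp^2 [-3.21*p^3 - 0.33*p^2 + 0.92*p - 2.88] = -19.26*p - 0.66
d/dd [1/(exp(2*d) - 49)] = -2*exp(2*d)/(exp(2*d) - 49)^2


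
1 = 1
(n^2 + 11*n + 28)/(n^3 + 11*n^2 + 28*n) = 1/n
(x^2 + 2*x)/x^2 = (x + 2)/x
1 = 1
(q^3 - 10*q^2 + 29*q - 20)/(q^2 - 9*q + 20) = q - 1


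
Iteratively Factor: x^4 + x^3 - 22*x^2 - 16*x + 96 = (x + 3)*(x^3 - 2*x^2 - 16*x + 32) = (x - 4)*(x + 3)*(x^2 + 2*x - 8) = (x - 4)*(x - 2)*(x + 3)*(x + 4)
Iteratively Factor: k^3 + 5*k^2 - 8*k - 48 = (k + 4)*(k^2 + k - 12) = (k + 4)^2*(k - 3)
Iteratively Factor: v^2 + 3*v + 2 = (v + 2)*(v + 1)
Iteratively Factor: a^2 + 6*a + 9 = (a + 3)*(a + 3)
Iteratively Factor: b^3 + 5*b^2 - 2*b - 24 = (b - 2)*(b^2 + 7*b + 12) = (b - 2)*(b + 4)*(b + 3)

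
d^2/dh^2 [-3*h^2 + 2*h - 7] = -6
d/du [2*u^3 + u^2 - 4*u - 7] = 6*u^2 + 2*u - 4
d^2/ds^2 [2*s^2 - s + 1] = 4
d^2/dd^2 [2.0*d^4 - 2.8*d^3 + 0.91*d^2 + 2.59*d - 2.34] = 24.0*d^2 - 16.8*d + 1.82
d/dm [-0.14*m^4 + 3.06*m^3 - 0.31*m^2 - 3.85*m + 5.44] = -0.56*m^3 + 9.18*m^2 - 0.62*m - 3.85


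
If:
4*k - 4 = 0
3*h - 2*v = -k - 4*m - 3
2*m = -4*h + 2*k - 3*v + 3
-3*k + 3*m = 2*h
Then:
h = -54/83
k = 1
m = 47/83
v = 179/83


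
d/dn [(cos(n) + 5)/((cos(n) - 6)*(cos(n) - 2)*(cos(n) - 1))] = 2*(cos(n)^3 + 3*cos(n)^2 - 45*cos(n) + 56)*sin(n)/((cos(n) - 6)^2*(cos(n) - 2)^2*(cos(n) - 1)^2)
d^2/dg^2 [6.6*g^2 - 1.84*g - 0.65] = 13.2000000000000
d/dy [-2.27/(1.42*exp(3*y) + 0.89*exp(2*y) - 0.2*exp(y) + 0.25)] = (9.6702*exp(2*y) + 4.0406*exp(y) - 0.454)*exp(y)/(1.42*exp(3*y) + 0.89*exp(2*y) - 0.2*exp(y) + 0.25)^2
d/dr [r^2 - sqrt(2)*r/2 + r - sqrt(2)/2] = 2*r - sqrt(2)/2 + 1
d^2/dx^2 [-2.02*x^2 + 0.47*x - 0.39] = -4.04000000000000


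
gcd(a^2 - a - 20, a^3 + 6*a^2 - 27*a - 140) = a^2 - a - 20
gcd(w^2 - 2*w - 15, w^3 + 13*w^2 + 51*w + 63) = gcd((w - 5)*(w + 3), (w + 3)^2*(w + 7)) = w + 3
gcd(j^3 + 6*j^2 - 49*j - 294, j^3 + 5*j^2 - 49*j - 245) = j^2 - 49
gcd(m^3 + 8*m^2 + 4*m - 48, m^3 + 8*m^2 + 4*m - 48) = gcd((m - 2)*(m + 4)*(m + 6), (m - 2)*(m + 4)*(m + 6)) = m^3 + 8*m^2 + 4*m - 48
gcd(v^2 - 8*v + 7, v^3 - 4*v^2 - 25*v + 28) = v^2 - 8*v + 7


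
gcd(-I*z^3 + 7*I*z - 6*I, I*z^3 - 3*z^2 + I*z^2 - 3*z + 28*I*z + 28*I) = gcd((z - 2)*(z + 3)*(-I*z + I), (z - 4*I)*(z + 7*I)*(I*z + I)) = 1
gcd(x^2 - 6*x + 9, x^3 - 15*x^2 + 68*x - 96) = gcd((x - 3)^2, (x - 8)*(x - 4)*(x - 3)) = x - 3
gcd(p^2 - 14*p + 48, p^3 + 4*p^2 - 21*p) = 1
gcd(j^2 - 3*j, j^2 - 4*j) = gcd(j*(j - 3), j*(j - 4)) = j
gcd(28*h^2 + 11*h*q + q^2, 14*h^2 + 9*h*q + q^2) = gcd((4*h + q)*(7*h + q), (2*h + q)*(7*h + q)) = 7*h + q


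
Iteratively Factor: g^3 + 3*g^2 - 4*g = (g - 1)*(g^2 + 4*g) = (g - 1)*(g + 4)*(g)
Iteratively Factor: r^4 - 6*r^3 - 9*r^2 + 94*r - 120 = (r - 3)*(r^3 - 3*r^2 - 18*r + 40) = (r - 3)*(r + 4)*(r^2 - 7*r + 10) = (r - 5)*(r - 3)*(r + 4)*(r - 2)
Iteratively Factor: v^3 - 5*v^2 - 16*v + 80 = (v + 4)*(v^2 - 9*v + 20) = (v - 5)*(v + 4)*(v - 4)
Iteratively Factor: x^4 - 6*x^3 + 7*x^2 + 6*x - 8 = (x - 2)*(x^3 - 4*x^2 - x + 4) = (x - 4)*(x - 2)*(x^2 - 1) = (x - 4)*(x - 2)*(x + 1)*(x - 1)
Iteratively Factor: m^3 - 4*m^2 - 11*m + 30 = (m - 2)*(m^2 - 2*m - 15) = (m - 2)*(m + 3)*(m - 5)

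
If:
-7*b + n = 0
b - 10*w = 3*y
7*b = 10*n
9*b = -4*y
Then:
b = 0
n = 0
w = 0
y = 0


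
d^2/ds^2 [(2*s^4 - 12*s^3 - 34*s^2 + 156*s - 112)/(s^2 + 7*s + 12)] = 4*(s^3 + 9*s^2 + 27*s - 173)/(s^3 + 9*s^2 + 27*s + 27)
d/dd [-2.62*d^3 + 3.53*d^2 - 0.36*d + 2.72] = -7.86*d^2 + 7.06*d - 0.36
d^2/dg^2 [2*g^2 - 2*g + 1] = 4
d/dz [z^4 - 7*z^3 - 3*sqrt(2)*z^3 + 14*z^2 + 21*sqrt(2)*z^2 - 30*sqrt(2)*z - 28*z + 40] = 4*z^3 - 21*z^2 - 9*sqrt(2)*z^2 + 28*z + 42*sqrt(2)*z - 30*sqrt(2) - 28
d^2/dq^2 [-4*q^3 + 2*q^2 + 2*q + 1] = 4 - 24*q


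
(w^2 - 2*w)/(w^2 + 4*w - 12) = w/(w + 6)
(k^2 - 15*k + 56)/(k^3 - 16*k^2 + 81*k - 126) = (k - 8)/(k^2 - 9*k + 18)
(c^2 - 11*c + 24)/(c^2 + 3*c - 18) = (c - 8)/(c + 6)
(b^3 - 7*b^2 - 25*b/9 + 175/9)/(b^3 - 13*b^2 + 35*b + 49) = (b^2 - 25/9)/(b^2 - 6*b - 7)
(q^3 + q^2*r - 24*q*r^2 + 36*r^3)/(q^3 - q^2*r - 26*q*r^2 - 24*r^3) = (-q^3 - q^2*r + 24*q*r^2 - 36*r^3)/(-q^3 + q^2*r + 26*q*r^2 + 24*r^3)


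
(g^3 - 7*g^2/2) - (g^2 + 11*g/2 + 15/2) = g^3 - 9*g^2/2 - 11*g/2 - 15/2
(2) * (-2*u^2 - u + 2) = -4*u^2 - 2*u + 4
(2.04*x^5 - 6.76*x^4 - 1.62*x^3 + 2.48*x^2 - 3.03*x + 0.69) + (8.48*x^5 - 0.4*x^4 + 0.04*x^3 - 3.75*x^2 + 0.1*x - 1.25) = 10.52*x^5 - 7.16*x^4 - 1.58*x^3 - 1.27*x^2 - 2.93*x - 0.56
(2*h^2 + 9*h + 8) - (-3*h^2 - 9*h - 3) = 5*h^2 + 18*h + 11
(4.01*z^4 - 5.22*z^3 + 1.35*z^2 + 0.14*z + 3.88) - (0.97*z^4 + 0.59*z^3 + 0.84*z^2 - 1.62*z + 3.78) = 3.04*z^4 - 5.81*z^3 + 0.51*z^2 + 1.76*z + 0.1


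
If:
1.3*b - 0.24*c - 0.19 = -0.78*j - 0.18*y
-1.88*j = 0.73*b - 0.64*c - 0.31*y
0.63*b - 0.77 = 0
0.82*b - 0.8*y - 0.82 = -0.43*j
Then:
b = 1.22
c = -11.65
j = -4.83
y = -2.37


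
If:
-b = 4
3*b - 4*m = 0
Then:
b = -4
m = -3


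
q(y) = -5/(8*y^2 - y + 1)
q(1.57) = -0.26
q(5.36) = -0.02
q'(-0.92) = -1.04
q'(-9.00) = 0.00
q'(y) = -5*(1 - 16*y)/(8*y^2 - y + 1)^2 = 5*(16*y - 1)/(8*y^2 - y + 1)^2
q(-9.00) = -0.00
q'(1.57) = 0.33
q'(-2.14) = -0.11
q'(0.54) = 4.90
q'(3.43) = 0.03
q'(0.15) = 6.60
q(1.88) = -0.18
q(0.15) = -4.85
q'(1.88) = 0.19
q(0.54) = -1.79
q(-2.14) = -0.13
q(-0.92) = -0.58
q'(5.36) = 0.01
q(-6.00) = -0.02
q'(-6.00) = -0.00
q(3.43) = -0.05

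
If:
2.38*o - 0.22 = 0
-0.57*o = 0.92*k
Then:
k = -0.06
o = 0.09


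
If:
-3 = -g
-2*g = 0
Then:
No Solution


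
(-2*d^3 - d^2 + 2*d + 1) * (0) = 0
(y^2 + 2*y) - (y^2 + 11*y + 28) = -9*y - 28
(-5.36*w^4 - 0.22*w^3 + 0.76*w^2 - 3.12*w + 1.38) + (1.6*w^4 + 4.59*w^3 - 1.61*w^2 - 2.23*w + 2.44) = -3.76*w^4 + 4.37*w^3 - 0.85*w^2 - 5.35*w + 3.82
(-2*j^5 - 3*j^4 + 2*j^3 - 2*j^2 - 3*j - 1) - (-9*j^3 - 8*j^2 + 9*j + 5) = -2*j^5 - 3*j^4 + 11*j^3 + 6*j^2 - 12*j - 6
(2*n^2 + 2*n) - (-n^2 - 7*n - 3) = 3*n^2 + 9*n + 3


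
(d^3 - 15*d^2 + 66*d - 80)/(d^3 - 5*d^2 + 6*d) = (d^2 - 13*d + 40)/(d*(d - 3))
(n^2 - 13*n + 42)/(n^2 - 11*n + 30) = (n - 7)/(n - 5)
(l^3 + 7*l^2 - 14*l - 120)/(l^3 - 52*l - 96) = (l^2 + l - 20)/(l^2 - 6*l - 16)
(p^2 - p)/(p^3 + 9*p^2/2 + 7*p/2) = 2*(p - 1)/(2*p^2 + 9*p + 7)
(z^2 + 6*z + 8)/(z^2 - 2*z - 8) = (z + 4)/(z - 4)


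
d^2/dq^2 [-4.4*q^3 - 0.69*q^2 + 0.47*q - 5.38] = -26.4*q - 1.38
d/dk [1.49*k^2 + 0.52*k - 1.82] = 2.98*k + 0.52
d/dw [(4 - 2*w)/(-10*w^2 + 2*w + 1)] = 10*(-2*w^2 + 8*w - 1)/(100*w^4 - 40*w^3 - 16*w^2 + 4*w + 1)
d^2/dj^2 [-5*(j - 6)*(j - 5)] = -10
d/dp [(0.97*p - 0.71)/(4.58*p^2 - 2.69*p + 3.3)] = (-4.4426*p^2 + 6.5036*p + 1.2911)/(20.9764*p^4 - 24.6404*p^3 + 37.4641*p^2 - 17.754*p + 10.89)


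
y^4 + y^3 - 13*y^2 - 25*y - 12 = (y - 4)*(y + 1)^2*(y + 3)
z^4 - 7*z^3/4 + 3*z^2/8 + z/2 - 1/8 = (z - 1)^2*(z - 1/4)*(z + 1/2)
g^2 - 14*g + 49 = (g - 7)^2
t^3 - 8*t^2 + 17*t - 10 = (t - 5)*(t - 2)*(t - 1)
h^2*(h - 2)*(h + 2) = h^4 - 4*h^2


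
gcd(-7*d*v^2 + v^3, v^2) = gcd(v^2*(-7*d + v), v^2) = v^2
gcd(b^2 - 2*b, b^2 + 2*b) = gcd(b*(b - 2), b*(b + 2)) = b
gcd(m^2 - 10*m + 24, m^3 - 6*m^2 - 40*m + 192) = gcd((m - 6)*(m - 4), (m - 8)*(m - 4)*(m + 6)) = m - 4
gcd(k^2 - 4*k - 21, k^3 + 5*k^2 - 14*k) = 1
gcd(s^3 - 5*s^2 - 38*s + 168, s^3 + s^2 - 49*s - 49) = s - 7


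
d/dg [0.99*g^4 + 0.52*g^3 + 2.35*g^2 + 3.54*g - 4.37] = 3.96*g^3 + 1.56*g^2 + 4.7*g + 3.54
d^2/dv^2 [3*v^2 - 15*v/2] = 6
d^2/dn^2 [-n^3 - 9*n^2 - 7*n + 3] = -6*n - 18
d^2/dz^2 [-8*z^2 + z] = -16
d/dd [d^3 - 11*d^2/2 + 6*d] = 3*d^2 - 11*d + 6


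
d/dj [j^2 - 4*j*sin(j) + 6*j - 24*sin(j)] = -4*j*cos(j) + 2*j - 4*sin(j) - 24*cos(j) + 6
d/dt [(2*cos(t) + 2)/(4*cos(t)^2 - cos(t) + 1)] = 4*(4*cos(t) + cos(2*t))*sin(t)/(4*sin(t)^2 + cos(t) - 5)^2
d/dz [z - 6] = 1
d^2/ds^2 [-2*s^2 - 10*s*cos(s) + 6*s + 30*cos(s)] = 10*s*cos(s) + 20*sin(s) - 30*cos(s) - 4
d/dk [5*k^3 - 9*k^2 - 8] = 3*k*(5*k - 6)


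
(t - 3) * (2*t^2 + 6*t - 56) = 2*t^3 - 74*t + 168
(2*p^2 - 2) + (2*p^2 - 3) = 4*p^2 - 5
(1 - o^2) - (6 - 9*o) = -o^2 + 9*o - 5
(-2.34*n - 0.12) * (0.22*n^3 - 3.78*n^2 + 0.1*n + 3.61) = -0.5148*n^4 + 8.8188*n^3 + 0.2196*n^2 - 8.4594*n - 0.4332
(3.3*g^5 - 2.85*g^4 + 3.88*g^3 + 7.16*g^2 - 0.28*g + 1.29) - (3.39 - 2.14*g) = 3.3*g^5 - 2.85*g^4 + 3.88*g^3 + 7.16*g^2 + 1.86*g - 2.1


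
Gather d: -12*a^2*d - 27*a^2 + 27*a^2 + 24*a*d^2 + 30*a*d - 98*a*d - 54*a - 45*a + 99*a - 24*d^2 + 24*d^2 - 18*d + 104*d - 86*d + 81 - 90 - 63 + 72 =24*a*d^2 + d*(-12*a^2 - 68*a)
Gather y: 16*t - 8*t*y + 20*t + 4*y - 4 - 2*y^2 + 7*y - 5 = 36*t - 2*y^2 + y*(11 - 8*t) - 9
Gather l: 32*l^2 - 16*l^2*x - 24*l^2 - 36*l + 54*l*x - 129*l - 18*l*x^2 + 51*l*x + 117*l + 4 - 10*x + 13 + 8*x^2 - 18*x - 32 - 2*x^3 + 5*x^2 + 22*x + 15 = l^2*(8 - 16*x) + l*(-18*x^2 + 105*x - 48) - 2*x^3 + 13*x^2 - 6*x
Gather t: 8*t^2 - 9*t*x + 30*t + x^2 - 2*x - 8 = 8*t^2 + t*(30 - 9*x) + x^2 - 2*x - 8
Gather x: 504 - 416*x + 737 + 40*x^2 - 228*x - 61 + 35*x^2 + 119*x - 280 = 75*x^2 - 525*x + 900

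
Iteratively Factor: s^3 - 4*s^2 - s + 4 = (s + 1)*(s^2 - 5*s + 4) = (s - 4)*(s + 1)*(s - 1)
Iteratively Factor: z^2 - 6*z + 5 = (z - 5)*(z - 1)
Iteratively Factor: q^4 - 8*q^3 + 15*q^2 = (q - 3)*(q^3 - 5*q^2) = q*(q - 3)*(q^2 - 5*q) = q^2*(q - 3)*(q - 5)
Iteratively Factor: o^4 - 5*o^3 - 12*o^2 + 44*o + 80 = (o + 2)*(o^3 - 7*o^2 + 2*o + 40) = (o - 5)*(o + 2)*(o^2 - 2*o - 8) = (o - 5)*(o + 2)^2*(o - 4)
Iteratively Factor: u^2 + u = (u)*(u + 1)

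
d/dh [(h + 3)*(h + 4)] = 2*h + 7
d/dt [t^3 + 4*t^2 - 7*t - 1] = 3*t^2 + 8*t - 7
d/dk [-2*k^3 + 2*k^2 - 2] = 2*k*(2 - 3*k)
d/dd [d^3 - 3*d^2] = 3*d*(d - 2)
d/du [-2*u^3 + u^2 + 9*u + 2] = -6*u^2 + 2*u + 9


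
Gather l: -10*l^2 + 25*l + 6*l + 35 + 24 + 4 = -10*l^2 + 31*l + 63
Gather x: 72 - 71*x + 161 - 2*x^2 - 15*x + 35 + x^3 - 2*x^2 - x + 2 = x^3 - 4*x^2 - 87*x + 270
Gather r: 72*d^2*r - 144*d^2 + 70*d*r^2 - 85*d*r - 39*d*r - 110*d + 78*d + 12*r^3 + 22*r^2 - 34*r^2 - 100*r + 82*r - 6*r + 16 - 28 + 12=-144*d^2 - 32*d + 12*r^3 + r^2*(70*d - 12) + r*(72*d^2 - 124*d - 24)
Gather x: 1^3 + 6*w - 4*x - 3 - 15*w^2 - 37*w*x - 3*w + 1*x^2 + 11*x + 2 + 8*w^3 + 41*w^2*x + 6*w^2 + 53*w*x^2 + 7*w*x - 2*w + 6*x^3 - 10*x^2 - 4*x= 8*w^3 - 9*w^2 + w + 6*x^3 + x^2*(53*w - 9) + x*(41*w^2 - 30*w + 3)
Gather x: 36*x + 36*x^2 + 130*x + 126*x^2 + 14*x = 162*x^2 + 180*x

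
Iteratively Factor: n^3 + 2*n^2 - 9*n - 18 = (n - 3)*(n^2 + 5*n + 6) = (n - 3)*(n + 2)*(n + 3)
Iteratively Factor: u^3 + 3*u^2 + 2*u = (u + 1)*(u^2 + 2*u) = u*(u + 1)*(u + 2)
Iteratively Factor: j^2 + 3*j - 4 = (j - 1)*(j + 4)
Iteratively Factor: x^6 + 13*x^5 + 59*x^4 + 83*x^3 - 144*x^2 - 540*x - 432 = (x + 3)*(x^5 + 10*x^4 + 29*x^3 - 4*x^2 - 132*x - 144) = (x + 3)^2*(x^4 + 7*x^3 + 8*x^2 - 28*x - 48) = (x + 2)*(x + 3)^2*(x^3 + 5*x^2 - 2*x - 24) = (x + 2)*(x + 3)^2*(x + 4)*(x^2 + x - 6) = (x + 2)*(x + 3)^3*(x + 4)*(x - 2)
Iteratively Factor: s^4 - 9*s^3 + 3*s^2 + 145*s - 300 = (s - 5)*(s^3 - 4*s^2 - 17*s + 60) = (s - 5)*(s - 3)*(s^2 - s - 20) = (s - 5)^2*(s - 3)*(s + 4)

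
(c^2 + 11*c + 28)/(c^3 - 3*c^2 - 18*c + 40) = (c + 7)/(c^2 - 7*c + 10)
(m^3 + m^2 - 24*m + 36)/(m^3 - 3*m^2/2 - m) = 2*(m^2 + 3*m - 18)/(m*(2*m + 1))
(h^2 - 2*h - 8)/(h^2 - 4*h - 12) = (h - 4)/(h - 6)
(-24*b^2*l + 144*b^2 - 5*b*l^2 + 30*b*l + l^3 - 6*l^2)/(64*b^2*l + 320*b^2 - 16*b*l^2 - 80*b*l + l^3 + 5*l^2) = (-3*b*l + 18*b - l^2 + 6*l)/(8*b*l + 40*b - l^2 - 5*l)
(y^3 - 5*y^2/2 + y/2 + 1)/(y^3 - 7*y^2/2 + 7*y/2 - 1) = (2*y + 1)/(2*y - 1)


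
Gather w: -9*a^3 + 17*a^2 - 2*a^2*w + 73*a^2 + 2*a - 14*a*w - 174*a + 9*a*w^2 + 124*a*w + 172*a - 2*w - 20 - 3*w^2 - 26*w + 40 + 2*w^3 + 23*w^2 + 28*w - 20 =-9*a^3 + 90*a^2 + 2*w^3 + w^2*(9*a + 20) + w*(-2*a^2 + 110*a)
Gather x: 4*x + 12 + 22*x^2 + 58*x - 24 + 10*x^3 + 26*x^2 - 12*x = 10*x^3 + 48*x^2 + 50*x - 12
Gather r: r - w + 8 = r - w + 8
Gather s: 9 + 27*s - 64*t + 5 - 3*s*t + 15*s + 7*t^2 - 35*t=s*(42 - 3*t) + 7*t^2 - 99*t + 14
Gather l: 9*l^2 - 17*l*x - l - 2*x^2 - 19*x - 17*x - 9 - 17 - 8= 9*l^2 + l*(-17*x - 1) - 2*x^2 - 36*x - 34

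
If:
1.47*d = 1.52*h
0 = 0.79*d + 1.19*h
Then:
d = 0.00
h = 0.00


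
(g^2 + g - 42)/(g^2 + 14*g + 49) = (g - 6)/(g + 7)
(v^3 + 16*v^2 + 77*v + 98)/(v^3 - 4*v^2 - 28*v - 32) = (v^2 + 14*v + 49)/(v^2 - 6*v - 16)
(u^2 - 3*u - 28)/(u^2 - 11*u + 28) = (u + 4)/(u - 4)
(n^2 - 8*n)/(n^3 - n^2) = (n - 8)/(n*(n - 1))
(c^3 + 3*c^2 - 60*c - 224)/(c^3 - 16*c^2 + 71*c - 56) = (c^2 + 11*c + 28)/(c^2 - 8*c + 7)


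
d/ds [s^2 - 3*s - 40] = 2*s - 3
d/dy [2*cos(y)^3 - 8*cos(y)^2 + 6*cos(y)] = 2*(-3*cos(y)^2 + 8*cos(y) - 3)*sin(y)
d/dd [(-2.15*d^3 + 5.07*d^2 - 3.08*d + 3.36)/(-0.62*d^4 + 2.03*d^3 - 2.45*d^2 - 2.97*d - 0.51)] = (-1.333*d^6 + 6.2868*d^5 - 10.7534*d^4 + 33.6086*d^3 - 39.7768*d^2 + 11.2926*d + 11.55)/(0.3844*d^8 - 2.5172*d^7 + 7.1589*d^6 - 6.2642*d^5 - 5.4233*d^4 + 12.4824*d^3 + 11.3199*d^2 + 3.0294*d + 0.2601)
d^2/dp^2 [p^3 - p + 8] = 6*p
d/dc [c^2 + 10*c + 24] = 2*c + 10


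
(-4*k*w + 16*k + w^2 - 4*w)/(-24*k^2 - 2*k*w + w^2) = (4*k*w - 16*k - w^2 + 4*w)/(24*k^2 + 2*k*w - w^2)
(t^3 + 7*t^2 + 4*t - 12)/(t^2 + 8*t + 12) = t - 1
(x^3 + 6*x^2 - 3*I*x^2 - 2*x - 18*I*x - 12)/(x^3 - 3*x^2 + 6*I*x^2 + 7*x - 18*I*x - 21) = (x^2 + 2*x*(3 - I) - 12*I)/(x^2 + x*(-3 + 7*I) - 21*I)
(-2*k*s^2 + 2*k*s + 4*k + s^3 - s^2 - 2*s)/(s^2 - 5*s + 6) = (-2*k*s - 2*k + s^2 + s)/(s - 3)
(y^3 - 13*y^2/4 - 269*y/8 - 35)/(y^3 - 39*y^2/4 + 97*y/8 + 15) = (8*y^2 + 38*y + 35)/(8*y^2 - 14*y - 15)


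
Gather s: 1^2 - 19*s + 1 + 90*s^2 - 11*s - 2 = 90*s^2 - 30*s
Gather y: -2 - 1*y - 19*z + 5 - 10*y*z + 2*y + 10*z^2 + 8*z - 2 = y*(1 - 10*z) + 10*z^2 - 11*z + 1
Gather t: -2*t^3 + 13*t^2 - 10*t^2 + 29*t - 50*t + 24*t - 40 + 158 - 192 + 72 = -2*t^3 + 3*t^2 + 3*t - 2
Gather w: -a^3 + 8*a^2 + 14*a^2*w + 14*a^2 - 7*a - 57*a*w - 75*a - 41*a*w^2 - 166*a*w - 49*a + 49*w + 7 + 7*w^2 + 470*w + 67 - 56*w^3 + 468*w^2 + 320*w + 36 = -a^3 + 22*a^2 - 131*a - 56*w^3 + w^2*(475 - 41*a) + w*(14*a^2 - 223*a + 839) + 110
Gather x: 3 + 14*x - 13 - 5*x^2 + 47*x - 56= -5*x^2 + 61*x - 66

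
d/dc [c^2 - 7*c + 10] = 2*c - 7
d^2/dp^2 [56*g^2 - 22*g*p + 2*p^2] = 4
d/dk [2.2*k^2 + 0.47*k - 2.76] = 4.4*k + 0.47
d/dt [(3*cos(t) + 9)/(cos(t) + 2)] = 3*sin(t)/(cos(t) + 2)^2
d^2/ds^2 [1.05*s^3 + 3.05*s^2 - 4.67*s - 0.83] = 6.3*s + 6.1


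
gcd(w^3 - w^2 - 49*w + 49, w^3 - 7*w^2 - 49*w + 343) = w^2 - 49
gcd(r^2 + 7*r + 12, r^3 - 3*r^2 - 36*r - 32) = r + 4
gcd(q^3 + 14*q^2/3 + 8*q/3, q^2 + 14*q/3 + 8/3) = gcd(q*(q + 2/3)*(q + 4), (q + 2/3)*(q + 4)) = q^2 + 14*q/3 + 8/3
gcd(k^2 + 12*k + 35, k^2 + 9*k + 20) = k + 5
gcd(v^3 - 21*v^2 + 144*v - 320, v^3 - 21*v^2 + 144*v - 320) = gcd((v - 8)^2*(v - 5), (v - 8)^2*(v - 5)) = v^3 - 21*v^2 + 144*v - 320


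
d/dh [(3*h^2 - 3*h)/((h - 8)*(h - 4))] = 3*(-11*h^2 + 64*h - 32)/(h^4 - 24*h^3 + 208*h^2 - 768*h + 1024)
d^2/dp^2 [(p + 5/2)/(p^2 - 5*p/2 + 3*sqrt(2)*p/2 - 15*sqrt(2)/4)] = 16*((2*p + 5)*(4*p - 5 + 3*sqrt(2))^2 - 3*(2*p + sqrt(2))*(4*p^2 - 10*p + 6*sqrt(2)*p - 15*sqrt(2)))/(4*p^2 - 10*p + 6*sqrt(2)*p - 15*sqrt(2))^3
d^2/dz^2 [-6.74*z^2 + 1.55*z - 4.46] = -13.4800000000000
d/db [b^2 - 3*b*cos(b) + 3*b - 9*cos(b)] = 3*b*sin(b) + 2*b + 9*sin(b) - 3*cos(b) + 3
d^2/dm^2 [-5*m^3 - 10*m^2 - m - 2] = -30*m - 20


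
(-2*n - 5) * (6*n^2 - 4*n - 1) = -12*n^3 - 22*n^2 + 22*n + 5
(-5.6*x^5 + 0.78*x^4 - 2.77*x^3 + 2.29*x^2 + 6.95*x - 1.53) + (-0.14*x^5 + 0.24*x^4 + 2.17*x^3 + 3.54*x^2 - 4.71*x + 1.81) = -5.74*x^5 + 1.02*x^4 - 0.6*x^3 + 5.83*x^2 + 2.24*x + 0.28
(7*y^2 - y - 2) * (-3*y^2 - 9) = -21*y^4 + 3*y^3 - 57*y^2 + 9*y + 18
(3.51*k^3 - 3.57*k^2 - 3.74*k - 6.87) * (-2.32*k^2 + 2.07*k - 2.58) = -8.1432*k^5 + 15.5481*k^4 - 7.7689*k^3 + 17.4072*k^2 - 4.5717*k + 17.7246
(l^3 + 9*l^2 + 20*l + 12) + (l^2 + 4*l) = l^3 + 10*l^2 + 24*l + 12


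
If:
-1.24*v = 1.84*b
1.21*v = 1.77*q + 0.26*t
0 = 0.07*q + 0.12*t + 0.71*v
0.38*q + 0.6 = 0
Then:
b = 0.63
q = -1.58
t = 6.42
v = -0.93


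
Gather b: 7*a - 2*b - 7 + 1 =7*a - 2*b - 6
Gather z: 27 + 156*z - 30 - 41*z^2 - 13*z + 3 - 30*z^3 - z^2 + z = -30*z^3 - 42*z^2 + 144*z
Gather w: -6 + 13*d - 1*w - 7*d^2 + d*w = -7*d^2 + 13*d + w*(d - 1) - 6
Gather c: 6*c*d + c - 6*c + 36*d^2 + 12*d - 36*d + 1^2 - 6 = c*(6*d - 5) + 36*d^2 - 24*d - 5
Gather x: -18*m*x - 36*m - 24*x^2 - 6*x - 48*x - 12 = -36*m - 24*x^2 + x*(-18*m - 54) - 12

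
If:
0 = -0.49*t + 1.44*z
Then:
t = 2.93877551020408*z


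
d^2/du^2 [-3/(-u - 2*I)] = 6/(u + 2*I)^3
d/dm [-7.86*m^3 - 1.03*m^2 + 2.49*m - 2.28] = -23.58*m^2 - 2.06*m + 2.49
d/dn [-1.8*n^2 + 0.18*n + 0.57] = 0.18 - 3.6*n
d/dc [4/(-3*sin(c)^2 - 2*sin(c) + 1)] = 8*(3*sin(c) + 1)*cos(c)/(3*sin(c)^2 + 2*sin(c) - 1)^2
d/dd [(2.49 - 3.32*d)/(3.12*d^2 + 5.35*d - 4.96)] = (10.3584*d^2 - 15.5376*d + 3.1457)/(9.7344*d^4 + 33.384*d^3 - 2.32790000000001*d^2 - 53.072*d + 24.6016)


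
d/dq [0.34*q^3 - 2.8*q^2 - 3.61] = q*(1.02*q - 5.6)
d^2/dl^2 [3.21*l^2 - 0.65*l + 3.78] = 6.42000000000000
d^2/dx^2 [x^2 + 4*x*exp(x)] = 4*x*exp(x) + 8*exp(x) + 2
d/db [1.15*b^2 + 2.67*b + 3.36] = 2.3*b + 2.67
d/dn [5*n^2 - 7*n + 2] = 10*n - 7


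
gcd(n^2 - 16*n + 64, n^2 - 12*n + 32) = n - 8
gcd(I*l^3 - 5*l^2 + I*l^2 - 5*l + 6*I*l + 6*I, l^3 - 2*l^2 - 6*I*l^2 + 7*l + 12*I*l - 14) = 1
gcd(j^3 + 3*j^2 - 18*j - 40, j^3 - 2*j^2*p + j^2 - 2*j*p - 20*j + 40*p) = j^2 + j - 20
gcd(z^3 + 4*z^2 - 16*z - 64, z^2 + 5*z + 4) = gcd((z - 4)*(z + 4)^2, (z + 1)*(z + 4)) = z + 4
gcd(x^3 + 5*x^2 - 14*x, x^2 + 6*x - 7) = x + 7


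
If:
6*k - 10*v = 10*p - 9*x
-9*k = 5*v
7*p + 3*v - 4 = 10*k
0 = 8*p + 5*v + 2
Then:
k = -230/301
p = -334/301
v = 414/301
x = 2180/2709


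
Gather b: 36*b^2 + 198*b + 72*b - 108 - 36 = 36*b^2 + 270*b - 144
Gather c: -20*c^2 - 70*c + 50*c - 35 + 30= -20*c^2 - 20*c - 5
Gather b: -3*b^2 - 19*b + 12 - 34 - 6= -3*b^2 - 19*b - 28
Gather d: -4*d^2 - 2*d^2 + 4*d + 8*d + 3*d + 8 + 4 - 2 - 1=-6*d^2 + 15*d + 9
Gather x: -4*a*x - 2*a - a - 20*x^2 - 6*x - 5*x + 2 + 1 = -3*a - 20*x^2 + x*(-4*a - 11) + 3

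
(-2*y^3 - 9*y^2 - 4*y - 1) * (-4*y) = 8*y^4 + 36*y^3 + 16*y^2 + 4*y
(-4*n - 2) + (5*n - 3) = n - 5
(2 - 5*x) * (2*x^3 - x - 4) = -10*x^4 + 4*x^3 + 5*x^2 + 18*x - 8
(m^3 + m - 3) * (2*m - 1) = 2*m^4 - m^3 + 2*m^2 - 7*m + 3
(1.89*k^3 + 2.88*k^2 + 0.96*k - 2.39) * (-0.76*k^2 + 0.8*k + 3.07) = -1.4364*k^5 - 0.6768*k^4 + 7.3767*k^3 + 11.426*k^2 + 1.0352*k - 7.3373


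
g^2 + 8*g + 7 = (g + 1)*(g + 7)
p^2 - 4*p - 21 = (p - 7)*(p + 3)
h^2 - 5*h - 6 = (h - 6)*(h + 1)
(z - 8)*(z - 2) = z^2 - 10*z + 16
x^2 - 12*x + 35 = (x - 7)*(x - 5)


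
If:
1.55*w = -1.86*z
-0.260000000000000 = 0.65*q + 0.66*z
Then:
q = -1.01538461538462*z - 0.4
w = -1.2*z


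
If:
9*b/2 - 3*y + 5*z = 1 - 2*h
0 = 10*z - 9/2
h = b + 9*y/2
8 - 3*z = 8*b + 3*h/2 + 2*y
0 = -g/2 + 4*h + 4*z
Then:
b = 4067/10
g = -63058/5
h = -15769/10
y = -2204/5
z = 9/20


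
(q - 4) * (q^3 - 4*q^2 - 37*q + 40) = q^4 - 8*q^3 - 21*q^2 + 188*q - 160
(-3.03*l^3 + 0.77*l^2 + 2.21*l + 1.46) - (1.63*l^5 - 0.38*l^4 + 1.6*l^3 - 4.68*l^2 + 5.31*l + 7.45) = -1.63*l^5 + 0.38*l^4 - 4.63*l^3 + 5.45*l^2 - 3.1*l - 5.99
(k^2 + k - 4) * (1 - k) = -k^3 + 5*k - 4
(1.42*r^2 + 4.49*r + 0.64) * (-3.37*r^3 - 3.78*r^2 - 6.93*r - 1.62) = -4.7854*r^5 - 20.4989*r^4 - 28.9696*r^3 - 35.8353*r^2 - 11.709*r - 1.0368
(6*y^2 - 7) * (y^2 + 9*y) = 6*y^4 + 54*y^3 - 7*y^2 - 63*y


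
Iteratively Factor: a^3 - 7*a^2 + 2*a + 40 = (a + 2)*(a^2 - 9*a + 20) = (a - 4)*(a + 2)*(a - 5)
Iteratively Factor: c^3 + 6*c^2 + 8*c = (c)*(c^2 + 6*c + 8) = c*(c + 2)*(c + 4)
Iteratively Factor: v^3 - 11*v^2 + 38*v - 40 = (v - 2)*(v^2 - 9*v + 20) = (v - 4)*(v - 2)*(v - 5)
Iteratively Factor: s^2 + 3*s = (s)*(s + 3)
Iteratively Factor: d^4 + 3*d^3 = (d + 3)*(d^3) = d*(d + 3)*(d^2) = d^2*(d + 3)*(d)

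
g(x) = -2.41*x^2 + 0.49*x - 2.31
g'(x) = 0.49 - 4.82*x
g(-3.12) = -27.30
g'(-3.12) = 15.53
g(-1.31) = -7.09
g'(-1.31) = 6.80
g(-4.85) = -61.38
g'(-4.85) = 23.87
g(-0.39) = -2.87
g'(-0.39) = 2.37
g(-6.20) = -97.99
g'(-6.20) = 30.37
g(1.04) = -4.41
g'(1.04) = -4.52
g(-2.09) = -13.86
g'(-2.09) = 10.56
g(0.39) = -2.49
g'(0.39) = -1.39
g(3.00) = -22.53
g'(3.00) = -13.97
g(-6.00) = -92.01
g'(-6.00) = 29.41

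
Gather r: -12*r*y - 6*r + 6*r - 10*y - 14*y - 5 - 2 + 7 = -12*r*y - 24*y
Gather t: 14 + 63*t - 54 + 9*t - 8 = 72*t - 48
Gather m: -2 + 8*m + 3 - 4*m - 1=4*m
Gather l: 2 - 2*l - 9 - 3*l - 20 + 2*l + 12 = -3*l - 15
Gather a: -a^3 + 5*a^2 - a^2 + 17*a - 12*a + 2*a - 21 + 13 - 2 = -a^3 + 4*a^2 + 7*a - 10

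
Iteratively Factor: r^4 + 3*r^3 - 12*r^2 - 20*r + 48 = (r - 2)*(r^3 + 5*r^2 - 2*r - 24) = (r - 2)*(r + 3)*(r^2 + 2*r - 8) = (r - 2)*(r + 3)*(r + 4)*(r - 2)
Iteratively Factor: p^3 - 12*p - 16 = (p + 2)*(p^2 - 2*p - 8) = (p + 2)^2*(p - 4)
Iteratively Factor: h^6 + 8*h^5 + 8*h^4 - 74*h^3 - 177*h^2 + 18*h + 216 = (h + 2)*(h^5 + 6*h^4 - 4*h^3 - 66*h^2 - 45*h + 108) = (h - 1)*(h + 2)*(h^4 + 7*h^3 + 3*h^2 - 63*h - 108) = (h - 1)*(h + 2)*(h + 3)*(h^3 + 4*h^2 - 9*h - 36) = (h - 3)*(h - 1)*(h + 2)*(h + 3)*(h^2 + 7*h + 12) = (h - 3)*(h - 1)*(h + 2)*(h + 3)^2*(h + 4)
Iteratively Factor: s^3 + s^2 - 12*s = (s + 4)*(s^2 - 3*s) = (s - 3)*(s + 4)*(s)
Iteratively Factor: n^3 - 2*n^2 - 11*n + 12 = (n - 4)*(n^2 + 2*n - 3) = (n - 4)*(n - 1)*(n + 3)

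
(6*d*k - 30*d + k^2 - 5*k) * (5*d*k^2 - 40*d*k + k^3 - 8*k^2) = 30*d^2*k^3 - 390*d^2*k^2 + 1200*d^2*k + 11*d*k^4 - 143*d*k^3 + 440*d*k^2 + k^5 - 13*k^4 + 40*k^3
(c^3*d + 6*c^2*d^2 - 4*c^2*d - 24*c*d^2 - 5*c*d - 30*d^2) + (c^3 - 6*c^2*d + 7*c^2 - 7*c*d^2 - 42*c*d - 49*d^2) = c^3*d + c^3 + 6*c^2*d^2 - 10*c^2*d + 7*c^2 - 31*c*d^2 - 47*c*d - 79*d^2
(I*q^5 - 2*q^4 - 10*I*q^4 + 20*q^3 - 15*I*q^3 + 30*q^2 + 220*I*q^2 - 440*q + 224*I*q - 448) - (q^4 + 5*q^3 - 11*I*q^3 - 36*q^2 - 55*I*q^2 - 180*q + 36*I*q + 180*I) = I*q^5 - 3*q^4 - 10*I*q^4 + 15*q^3 - 4*I*q^3 + 66*q^2 + 275*I*q^2 - 260*q + 188*I*q - 448 - 180*I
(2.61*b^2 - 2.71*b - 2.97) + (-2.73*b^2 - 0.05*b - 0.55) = -0.12*b^2 - 2.76*b - 3.52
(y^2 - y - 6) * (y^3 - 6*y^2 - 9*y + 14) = y^5 - 7*y^4 - 9*y^3 + 59*y^2 + 40*y - 84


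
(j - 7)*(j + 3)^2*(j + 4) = j^4 + 3*j^3 - 37*j^2 - 195*j - 252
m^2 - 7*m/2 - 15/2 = (m - 5)*(m + 3/2)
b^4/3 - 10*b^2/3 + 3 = (b/3 + 1)*(b - 3)*(b - 1)*(b + 1)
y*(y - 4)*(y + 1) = y^3 - 3*y^2 - 4*y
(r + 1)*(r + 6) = r^2 + 7*r + 6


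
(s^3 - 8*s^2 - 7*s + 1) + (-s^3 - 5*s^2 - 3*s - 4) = -13*s^2 - 10*s - 3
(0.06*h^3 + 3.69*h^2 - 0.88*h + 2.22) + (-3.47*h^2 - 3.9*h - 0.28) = 0.06*h^3 + 0.22*h^2 - 4.78*h + 1.94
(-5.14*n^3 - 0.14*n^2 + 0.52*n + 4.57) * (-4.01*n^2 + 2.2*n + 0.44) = 20.6114*n^5 - 10.7466*n^4 - 4.6548*n^3 - 17.2433*n^2 + 10.2828*n + 2.0108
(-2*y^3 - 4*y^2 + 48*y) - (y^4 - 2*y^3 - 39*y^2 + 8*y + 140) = -y^4 + 35*y^2 + 40*y - 140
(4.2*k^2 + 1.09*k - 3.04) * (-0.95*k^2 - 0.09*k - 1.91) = -3.99*k^4 - 1.4135*k^3 - 5.2321*k^2 - 1.8083*k + 5.8064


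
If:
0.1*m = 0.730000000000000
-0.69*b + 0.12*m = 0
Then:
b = 1.27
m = 7.30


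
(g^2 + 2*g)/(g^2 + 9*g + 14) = g/(g + 7)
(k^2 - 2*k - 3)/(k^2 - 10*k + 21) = (k + 1)/(k - 7)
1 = 1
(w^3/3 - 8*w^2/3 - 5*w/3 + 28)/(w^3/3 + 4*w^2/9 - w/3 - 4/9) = 3*(w^3 - 8*w^2 - 5*w + 84)/(3*w^3 + 4*w^2 - 3*w - 4)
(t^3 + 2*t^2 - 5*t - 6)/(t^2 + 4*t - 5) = (t^3 + 2*t^2 - 5*t - 6)/(t^2 + 4*t - 5)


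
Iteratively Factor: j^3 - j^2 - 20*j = (j + 4)*(j^2 - 5*j) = j*(j + 4)*(j - 5)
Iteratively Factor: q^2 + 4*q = (q + 4)*(q)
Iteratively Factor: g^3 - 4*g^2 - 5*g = (g - 5)*(g^2 + g) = (g - 5)*(g + 1)*(g)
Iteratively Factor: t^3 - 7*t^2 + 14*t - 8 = (t - 4)*(t^2 - 3*t + 2) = (t - 4)*(t - 1)*(t - 2)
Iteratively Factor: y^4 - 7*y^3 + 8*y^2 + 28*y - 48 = (y - 2)*(y^3 - 5*y^2 - 2*y + 24) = (y - 3)*(y - 2)*(y^2 - 2*y - 8) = (y - 3)*(y - 2)*(y + 2)*(y - 4)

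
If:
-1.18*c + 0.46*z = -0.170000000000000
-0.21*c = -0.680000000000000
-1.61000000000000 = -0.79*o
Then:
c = 3.24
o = 2.04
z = 7.94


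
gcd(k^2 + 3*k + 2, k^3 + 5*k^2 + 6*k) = k + 2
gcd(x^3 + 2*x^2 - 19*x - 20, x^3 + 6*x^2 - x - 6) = x + 1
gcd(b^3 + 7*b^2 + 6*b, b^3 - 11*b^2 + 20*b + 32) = b + 1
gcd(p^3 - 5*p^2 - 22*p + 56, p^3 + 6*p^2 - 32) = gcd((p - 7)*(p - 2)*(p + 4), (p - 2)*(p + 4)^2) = p^2 + 2*p - 8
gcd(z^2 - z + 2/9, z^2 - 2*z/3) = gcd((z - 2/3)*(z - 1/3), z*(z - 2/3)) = z - 2/3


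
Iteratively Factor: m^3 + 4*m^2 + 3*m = (m + 1)*(m^2 + 3*m) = (m + 1)*(m + 3)*(m)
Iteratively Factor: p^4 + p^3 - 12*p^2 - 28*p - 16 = (p + 2)*(p^3 - p^2 - 10*p - 8) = (p + 2)^2*(p^2 - 3*p - 4) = (p - 4)*(p + 2)^2*(p + 1)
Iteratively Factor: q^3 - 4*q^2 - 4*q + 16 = (q - 2)*(q^2 - 2*q - 8) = (q - 4)*(q - 2)*(q + 2)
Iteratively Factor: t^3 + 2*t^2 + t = (t + 1)*(t^2 + t) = (t + 1)^2*(t)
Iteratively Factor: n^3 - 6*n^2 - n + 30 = (n + 2)*(n^2 - 8*n + 15) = (n - 5)*(n + 2)*(n - 3)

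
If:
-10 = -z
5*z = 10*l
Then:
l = 5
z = 10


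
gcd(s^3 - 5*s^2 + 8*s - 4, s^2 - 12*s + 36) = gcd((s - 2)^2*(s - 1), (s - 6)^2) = 1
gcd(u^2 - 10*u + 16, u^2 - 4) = u - 2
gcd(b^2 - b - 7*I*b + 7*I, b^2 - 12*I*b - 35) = b - 7*I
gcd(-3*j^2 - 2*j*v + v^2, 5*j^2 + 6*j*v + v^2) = j + v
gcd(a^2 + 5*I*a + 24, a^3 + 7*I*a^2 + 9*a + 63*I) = a - 3*I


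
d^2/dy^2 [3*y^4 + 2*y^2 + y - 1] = 36*y^2 + 4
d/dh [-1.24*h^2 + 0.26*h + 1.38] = 0.26 - 2.48*h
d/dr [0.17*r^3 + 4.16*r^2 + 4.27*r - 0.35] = 0.51*r^2 + 8.32*r + 4.27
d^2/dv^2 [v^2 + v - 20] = 2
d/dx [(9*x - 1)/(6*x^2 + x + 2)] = (54*x^2 + 9*x - (9*x - 1)*(12*x + 1) + 18)/(6*x^2 + x + 2)^2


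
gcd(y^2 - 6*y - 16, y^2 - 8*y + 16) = 1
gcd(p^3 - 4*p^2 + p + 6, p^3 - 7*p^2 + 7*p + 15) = p^2 - 2*p - 3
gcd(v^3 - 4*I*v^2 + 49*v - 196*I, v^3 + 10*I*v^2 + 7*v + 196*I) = v^2 + 3*I*v + 28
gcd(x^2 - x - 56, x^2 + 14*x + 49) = x + 7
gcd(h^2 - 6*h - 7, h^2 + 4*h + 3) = h + 1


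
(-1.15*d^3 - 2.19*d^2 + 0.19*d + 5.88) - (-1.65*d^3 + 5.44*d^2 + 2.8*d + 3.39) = 0.5*d^3 - 7.63*d^2 - 2.61*d + 2.49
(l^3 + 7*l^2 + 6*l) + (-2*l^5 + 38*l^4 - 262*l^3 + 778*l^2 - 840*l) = -2*l^5 + 38*l^4 - 261*l^3 + 785*l^2 - 834*l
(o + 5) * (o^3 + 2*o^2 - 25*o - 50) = o^4 + 7*o^3 - 15*o^2 - 175*o - 250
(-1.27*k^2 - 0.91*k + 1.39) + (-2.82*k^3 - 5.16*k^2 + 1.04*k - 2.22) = -2.82*k^3 - 6.43*k^2 + 0.13*k - 0.83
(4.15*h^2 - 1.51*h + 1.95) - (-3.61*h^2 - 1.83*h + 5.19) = 7.76*h^2 + 0.32*h - 3.24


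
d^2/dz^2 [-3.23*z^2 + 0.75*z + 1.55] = -6.46000000000000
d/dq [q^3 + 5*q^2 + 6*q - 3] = 3*q^2 + 10*q + 6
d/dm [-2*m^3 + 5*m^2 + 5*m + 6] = -6*m^2 + 10*m + 5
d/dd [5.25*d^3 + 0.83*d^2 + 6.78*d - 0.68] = 15.75*d^2 + 1.66*d + 6.78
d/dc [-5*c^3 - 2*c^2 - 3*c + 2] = -15*c^2 - 4*c - 3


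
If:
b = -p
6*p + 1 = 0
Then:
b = 1/6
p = -1/6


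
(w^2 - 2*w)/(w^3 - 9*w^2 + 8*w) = (w - 2)/(w^2 - 9*w + 8)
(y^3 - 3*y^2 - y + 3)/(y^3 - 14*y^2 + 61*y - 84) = (y^2 - 1)/(y^2 - 11*y + 28)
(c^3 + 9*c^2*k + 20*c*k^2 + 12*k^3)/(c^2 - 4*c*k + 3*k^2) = (c^3 + 9*c^2*k + 20*c*k^2 + 12*k^3)/(c^2 - 4*c*k + 3*k^2)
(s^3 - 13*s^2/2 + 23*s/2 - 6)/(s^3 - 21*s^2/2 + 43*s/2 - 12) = (s - 4)/(s - 8)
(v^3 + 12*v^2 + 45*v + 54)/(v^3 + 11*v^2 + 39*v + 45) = (v + 6)/(v + 5)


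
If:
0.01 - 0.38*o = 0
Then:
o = 0.03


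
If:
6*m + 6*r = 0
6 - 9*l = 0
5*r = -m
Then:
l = 2/3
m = 0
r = 0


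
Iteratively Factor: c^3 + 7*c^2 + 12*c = (c + 3)*(c^2 + 4*c) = c*(c + 3)*(c + 4)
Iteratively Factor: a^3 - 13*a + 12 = (a - 1)*(a^2 + a - 12) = (a - 1)*(a + 4)*(a - 3)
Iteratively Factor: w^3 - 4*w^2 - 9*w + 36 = (w - 4)*(w^2 - 9) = (w - 4)*(w + 3)*(w - 3)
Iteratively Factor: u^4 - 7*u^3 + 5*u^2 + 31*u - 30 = (u - 1)*(u^3 - 6*u^2 - u + 30) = (u - 1)*(u + 2)*(u^2 - 8*u + 15) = (u - 5)*(u - 1)*(u + 2)*(u - 3)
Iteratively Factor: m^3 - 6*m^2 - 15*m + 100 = (m - 5)*(m^2 - m - 20) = (m - 5)*(m + 4)*(m - 5)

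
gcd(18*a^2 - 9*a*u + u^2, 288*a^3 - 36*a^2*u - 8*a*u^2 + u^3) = -6*a + u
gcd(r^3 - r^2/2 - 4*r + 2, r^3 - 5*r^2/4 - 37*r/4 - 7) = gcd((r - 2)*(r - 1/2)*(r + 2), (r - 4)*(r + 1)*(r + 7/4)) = 1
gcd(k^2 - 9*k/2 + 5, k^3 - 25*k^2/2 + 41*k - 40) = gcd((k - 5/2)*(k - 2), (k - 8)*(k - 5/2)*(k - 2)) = k^2 - 9*k/2 + 5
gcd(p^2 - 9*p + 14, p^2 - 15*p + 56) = p - 7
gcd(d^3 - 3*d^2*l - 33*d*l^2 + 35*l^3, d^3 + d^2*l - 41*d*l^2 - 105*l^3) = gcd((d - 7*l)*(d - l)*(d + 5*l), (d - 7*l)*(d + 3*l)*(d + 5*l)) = d^2 - 2*d*l - 35*l^2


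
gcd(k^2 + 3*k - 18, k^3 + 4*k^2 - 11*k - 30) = k - 3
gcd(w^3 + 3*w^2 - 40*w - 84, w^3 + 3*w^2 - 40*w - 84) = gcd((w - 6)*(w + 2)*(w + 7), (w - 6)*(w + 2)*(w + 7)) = w^3 + 3*w^2 - 40*w - 84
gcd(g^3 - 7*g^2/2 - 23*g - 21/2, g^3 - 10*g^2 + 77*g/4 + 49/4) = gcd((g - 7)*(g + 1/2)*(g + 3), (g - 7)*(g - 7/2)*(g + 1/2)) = g^2 - 13*g/2 - 7/2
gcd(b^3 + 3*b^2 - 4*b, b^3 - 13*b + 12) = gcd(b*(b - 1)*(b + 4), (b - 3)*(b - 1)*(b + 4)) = b^2 + 3*b - 4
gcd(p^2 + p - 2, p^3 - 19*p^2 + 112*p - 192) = 1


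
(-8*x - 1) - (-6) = 5 - 8*x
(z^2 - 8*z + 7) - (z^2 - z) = 7 - 7*z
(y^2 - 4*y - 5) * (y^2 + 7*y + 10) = y^4 + 3*y^3 - 23*y^2 - 75*y - 50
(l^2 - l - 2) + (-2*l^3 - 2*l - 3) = -2*l^3 + l^2 - 3*l - 5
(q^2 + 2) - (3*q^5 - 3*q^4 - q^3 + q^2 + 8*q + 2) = -3*q^5 + 3*q^4 + q^3 - 8*q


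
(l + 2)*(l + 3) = l^2 + 5*l + 6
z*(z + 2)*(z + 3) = z^3 + 5*z^2 + 6*z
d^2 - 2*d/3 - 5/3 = (d - 5/3)*(d + 1)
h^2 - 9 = (h - 3)*(h + 3)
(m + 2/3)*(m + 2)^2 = m^3 + 14*m^2/3 + 20*m/3 + 8/3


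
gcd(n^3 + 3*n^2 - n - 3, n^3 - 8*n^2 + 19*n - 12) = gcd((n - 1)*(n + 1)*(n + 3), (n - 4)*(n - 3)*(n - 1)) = n - 1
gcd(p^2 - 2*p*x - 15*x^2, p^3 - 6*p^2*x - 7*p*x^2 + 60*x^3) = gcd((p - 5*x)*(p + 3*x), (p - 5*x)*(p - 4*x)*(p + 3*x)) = -p^2 + 2*p*x + 15*x^2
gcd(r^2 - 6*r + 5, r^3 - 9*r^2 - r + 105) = r - 5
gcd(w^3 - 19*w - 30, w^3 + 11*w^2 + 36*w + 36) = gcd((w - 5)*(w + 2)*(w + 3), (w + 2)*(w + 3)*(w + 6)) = w^2 + 5*w + 6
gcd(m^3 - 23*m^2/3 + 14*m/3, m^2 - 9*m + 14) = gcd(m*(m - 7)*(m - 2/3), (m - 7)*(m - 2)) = m - 7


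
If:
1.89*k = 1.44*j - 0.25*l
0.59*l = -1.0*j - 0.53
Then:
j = -0.59*l - 0.53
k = -0.581798941798942*l - 0.403809523809524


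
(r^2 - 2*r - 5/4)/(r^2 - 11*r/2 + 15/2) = (r + 1/2)/(r - 3)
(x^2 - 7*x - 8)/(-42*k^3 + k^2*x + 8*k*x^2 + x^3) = (x^2 - 7*x - 8)/(-42*k^3 + k^2*x + 8*k*x^2 + x^3)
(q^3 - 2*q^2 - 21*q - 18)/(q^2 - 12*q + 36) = (q^2 + 4*q + 3)/(q - 6)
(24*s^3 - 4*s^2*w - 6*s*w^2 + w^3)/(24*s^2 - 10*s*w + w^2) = (4*s^2 - w^2)/(4*s - w)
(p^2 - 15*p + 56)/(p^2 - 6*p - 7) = (p - 8)/(p + 1)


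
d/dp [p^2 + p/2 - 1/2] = 2*p + 1/2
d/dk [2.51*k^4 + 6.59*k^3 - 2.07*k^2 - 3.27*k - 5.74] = 10.04*k^3 + 19.77*k^2 - 4.14*k - 3.27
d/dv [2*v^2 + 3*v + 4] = 4*v + 3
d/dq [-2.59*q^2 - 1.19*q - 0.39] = -5.18*q - 1.19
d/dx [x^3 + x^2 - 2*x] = 3*x^2 + 2*x - 2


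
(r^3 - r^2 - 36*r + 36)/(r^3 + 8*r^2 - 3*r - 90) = (r^2 - 7*r + 6)/(r^2 + 2*r - 15)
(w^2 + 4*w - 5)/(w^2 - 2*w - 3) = (-w^2 - 4*w + 5)/(-w^2 + 2*w + 3)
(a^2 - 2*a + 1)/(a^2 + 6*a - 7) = (a - 1)/(a + 7)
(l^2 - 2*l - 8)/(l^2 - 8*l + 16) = (l + 2)/(l - 4)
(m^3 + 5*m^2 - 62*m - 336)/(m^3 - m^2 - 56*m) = (m + 6)/m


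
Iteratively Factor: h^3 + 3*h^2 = (h + 3)*(h^2) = h*(h + 3)*(h)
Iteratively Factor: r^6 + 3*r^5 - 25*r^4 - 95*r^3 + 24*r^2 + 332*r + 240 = (r + 4)*(r^5 - r^4 - 21*r^3 - 11*r^2 + 68*r + 60) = (r + 1)*(r + 4)*(r^4 - 2*r^3 - 19*r^2 + 8*r + 60) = (r - 2)*(r + 1)*(r + 4)*(r^3 - 19*r - 30) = (r - 5)*(r - 2)*(r + 1)*(r + 4)*(r^2 + 5*r + 6) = (r - 5)*(r - 2)*(r + 1)*(r + 2)*(r + 4)*(r + 3)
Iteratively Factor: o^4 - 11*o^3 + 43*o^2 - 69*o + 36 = (o - 3)*(o^3 - 8*o^2 + 19*o - 12) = (o - 4)*(o - 3)*(o^2 - 4*o + 3) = (o - 4)*(o - 3)^2*(o - 1)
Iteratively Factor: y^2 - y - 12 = (y + 3)*(y - 4)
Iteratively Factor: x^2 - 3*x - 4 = (x + 1)*(x - 4)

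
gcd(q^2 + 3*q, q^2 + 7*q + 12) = q + 3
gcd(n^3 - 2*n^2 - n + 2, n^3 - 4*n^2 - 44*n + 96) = n - 2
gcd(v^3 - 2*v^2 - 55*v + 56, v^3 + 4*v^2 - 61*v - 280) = v^2 - v - 56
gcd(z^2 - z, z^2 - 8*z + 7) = z - 1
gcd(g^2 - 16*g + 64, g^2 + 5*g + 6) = 1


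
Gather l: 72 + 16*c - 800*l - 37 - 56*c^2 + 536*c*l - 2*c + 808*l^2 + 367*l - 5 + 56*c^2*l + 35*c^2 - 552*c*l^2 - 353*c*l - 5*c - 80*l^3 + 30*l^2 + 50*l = -21*c^2 + 9*c - 80*l^3 + l^2*(838 - 552*c) + l*(56*c^2 + 183*c - 383) + 30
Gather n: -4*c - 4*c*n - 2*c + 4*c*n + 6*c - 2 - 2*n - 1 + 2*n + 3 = 0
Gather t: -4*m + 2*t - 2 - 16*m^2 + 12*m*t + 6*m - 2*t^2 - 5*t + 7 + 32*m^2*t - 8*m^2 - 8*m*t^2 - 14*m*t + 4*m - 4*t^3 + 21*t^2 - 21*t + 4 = -24*m^2 + 6*m - 4*t^3 + t^2*(19 - 8*m) + t*(32*m^2 - 2*m - 24) + 9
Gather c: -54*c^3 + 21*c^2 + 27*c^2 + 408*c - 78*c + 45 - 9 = -54*c^3 + 48*c^2 + 330*c + 36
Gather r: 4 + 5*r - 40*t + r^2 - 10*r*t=r^2 + r*(5 - 10*t) - 40*t + 4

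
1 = 1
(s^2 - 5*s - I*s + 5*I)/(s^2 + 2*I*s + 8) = (s^2 - 5*s - I*s + 5*I)/(s^2 + 2*I*s + 8)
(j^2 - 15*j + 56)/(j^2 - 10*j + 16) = (j - 7)/(j - 2)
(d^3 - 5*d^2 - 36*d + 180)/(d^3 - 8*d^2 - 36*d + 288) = (d - 5)/(d - 8)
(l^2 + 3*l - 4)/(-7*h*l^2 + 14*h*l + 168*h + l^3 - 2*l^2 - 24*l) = (1 - l)/(7*h*l - 42*h - l^2 + 6*l)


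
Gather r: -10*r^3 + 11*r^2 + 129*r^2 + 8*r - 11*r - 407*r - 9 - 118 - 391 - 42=-10*r^3 + 140*r^2 - 410*r - 560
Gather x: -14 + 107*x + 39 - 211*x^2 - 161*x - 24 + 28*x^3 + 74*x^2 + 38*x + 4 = 28*x^3 - 137*x^2 - 16*x + 5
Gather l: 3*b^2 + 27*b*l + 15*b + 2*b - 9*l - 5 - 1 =3*b^2 + 17*b + l*(27*b - 9) - 6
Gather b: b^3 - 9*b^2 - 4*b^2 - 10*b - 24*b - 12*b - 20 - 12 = b^3 - 13*b^2 - 46*b - 32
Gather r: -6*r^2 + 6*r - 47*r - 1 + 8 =-6*r^2 - 41*r + 7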